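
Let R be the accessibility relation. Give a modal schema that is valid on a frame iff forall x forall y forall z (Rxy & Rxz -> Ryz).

This is the Euclidean property; the standard corresponding axiom is 5: ◇ψ → □◇ψ.
Suppose ◇ψ→□◇ψ is valid. Take Rxy, Rxz and set V(ψ)={y}. Then ◇ψ at x, so □◇ψ at x, so ◇ψ at z, so some w with Rzw has ψ; w=y, i.e. Rzy. By symmetry of the argument, Ryz.

◇ψ → □◇ψ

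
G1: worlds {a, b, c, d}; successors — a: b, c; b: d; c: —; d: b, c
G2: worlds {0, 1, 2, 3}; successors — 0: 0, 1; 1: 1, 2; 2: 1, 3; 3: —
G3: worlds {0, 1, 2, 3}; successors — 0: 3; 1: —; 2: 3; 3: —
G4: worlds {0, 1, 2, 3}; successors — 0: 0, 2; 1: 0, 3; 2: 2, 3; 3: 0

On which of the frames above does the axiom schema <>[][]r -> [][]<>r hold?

This is the axiom for a generalized confluence (Geach) condition; its first-order frame correspondent is forall x forall y forall z ((xRy & x R^2 z) -> exists w (y R^2 w & zRw)).
G1: fails — aRc, aR²d but no w with cR²w and dRw.
G2: fails — 1R1, 1R²3 but no w with 1R²w and 3Rw.
G3: holds.
G4: holds.
Valid on: G3, G4.

G3, G4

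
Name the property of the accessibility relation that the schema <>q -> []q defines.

Suppose ◇q→□q is valid. Take Rxy, Rxz and set V(q)={y}. Then ◇q at x, so □q at x, so q at z, i.e. z=y.
The converse is a direct semantic check.
Frame condition: forall x forall y forall z (Rxy & Rxz -> y = z).

partial functionality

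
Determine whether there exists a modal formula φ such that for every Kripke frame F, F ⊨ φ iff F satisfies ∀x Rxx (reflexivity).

The condition is reflexivity. A defining modal formula is □p → p.
Suppose □p→p is valid. At any x set V(p)={w : Rxw}. Then □p holds at x, so p holds at x, i.e. Rxx.

Definable; □p → p defines it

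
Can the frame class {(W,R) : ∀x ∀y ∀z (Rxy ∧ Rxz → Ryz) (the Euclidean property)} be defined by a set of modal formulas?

This is a Sahlqvist condition; the 5 axiom ◇r → □◇r defines it.
Suppose ◇r→□◇r is valid. Take Rxy, Rxz and set V(r)={y}. Then ◇r at x, so □◇r at x, so ◇r at z, so some w with Rzw has r; w=y, i.e. Rzy. By symmetry of the argument, Ryz.

Yes, by ◇r → □◇r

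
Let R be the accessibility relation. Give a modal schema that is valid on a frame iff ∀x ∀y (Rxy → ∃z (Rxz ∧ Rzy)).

The condition is density. The C4 schema □□ψ → □ψ defines it.
Suppose □□ψ→□ψ is valid. Take Rxy and set V(ψ)={w : xR²w}. Then □□ψ at x, so □ψ at x, so ψ at y, i.e. ∃z(Rxz∧Rzy).

□□ψ → □ψ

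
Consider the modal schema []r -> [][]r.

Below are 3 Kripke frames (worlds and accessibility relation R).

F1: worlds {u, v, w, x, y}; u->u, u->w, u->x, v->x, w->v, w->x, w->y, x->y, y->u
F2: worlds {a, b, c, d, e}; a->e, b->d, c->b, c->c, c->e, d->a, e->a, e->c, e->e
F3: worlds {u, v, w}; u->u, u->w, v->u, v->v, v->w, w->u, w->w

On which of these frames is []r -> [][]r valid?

The schema corresponds to transitivity: forall x forall y forall z (Rxy & Ryz -> Rxz).
F1: fails — Ruw and Rwy but not Ruy.
F2: fails — Rae and Rea but not Raa.
F3: satisfies the condition.

F3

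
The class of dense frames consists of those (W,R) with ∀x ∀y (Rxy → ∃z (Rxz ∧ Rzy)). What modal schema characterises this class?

The condition is density. The C4 schema □□s → □s defines it.
Suppose □□s→□s is valid. Take Rxy and set V(s)={w : xR²w}. Then □□s at x, so □s at x, so s at y, i.e. ∃z(Rxz∧Rzy).

□□s → □s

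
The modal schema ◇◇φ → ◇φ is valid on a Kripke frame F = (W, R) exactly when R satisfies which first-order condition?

Replacing φ by ¬φ and contraposing gives the equivalent schema □φ → □□φ.
Suppose □φ→□□φ is valid. Take Rxy, Ryz and set V(φ)={w : Rxw}. Then □φ at x, so □□φ at x, so □φ at y, so φ at z, i.e. Rxz.

transitivity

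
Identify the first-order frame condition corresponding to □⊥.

Emptiness of R

□⊥ is valid iff no world has any successor (otherwise □⊥ fails at any world with one).
The converse is a direct semantic check.
So the correspondent is emptiness of R.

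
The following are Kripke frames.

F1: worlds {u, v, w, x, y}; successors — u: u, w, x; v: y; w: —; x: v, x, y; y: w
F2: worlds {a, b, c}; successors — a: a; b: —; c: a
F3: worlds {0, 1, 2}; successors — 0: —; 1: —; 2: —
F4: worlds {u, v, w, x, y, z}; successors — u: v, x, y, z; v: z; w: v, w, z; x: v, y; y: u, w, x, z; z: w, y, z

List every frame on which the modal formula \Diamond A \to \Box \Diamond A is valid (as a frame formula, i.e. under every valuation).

F2, F3

Frame correspondent (Sahlqvist): \forall x \forall y \forall z (Rxy \wedge Rxz \to Ryz) — i.e. the Euclidean property.
F1: fails — Ruw and Ruw but not Rww.
F2: ✓.
F3: ✓.
F4: fails — Ruv and Ruv but not Rvv.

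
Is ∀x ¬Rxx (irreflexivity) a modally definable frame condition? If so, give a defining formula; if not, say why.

No

If a class were modally definable it would be closed under surjective bounded morphisms (Goldblatt–Thomason).
The 2-cycle (worlds s,t with s→t→s) is irreflexive, and the map sending every world to a single reflexive point • is a surjective bounded morphism (forth: every edge maps to (•,•); back: every world has a successor). So any modal formula valid on the 2-cycle is also valid on the reflexive point, which is not irreflexive.
So no modal formula (or set of formulas) defines exactly the irreflexive frames.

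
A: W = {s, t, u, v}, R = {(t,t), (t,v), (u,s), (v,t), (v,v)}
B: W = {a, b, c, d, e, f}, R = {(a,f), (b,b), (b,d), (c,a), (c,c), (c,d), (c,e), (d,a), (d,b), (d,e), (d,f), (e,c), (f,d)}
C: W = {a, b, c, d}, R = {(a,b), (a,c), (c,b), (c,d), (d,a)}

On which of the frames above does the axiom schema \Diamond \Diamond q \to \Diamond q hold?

This is the axiom for transitivity; its first-order frame correspondent is \forall x \forall y \forall z (Rxy \wedge Ryz \to Rxz).
A: holds.
B: fails — Rcd and Rdf but not Rcf.
C: fails — Rcd and Rda but not Rca.
Valid on: A.

A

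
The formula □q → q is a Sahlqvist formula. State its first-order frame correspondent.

Suppose □q→q is valid. At any x set V(q)={w : Rxw}. Then □q holds at x, so q holds at x, i.e. Rxx.

reflexivity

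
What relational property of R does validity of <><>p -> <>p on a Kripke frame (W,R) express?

Transitivity

Equivalently (dual form): □p → □□p.
Suppose □p→□□p is valid. Take Rxy, Ryz and set V(p)={w : Rxw}. Then □p at x, so □□p at x, so □p at y, so p at z, i.e. Rxz.
The converse is a direct semantic check.
Frame condition: forall x forall y forall z (Rxy & Ryz -> Rxz).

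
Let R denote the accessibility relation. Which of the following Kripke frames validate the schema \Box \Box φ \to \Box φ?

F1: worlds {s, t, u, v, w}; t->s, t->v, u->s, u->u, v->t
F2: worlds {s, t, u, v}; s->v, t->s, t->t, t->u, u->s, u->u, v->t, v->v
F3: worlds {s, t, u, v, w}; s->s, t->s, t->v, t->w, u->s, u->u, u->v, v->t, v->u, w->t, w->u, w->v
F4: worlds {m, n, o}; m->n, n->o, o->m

F2

The schema corresponds to density: \forall x \forall y (Rxy \to \exists z (Rxz \wedge Rzy)).
F1: fails — Rtv but no z with Rtz and Rzv.
F2: holds.
F3: fails — Rvt but no z with Rvz and Rzt.
F4: fails — Rno but no z with Rnz and Rzo.
Valid on: F2.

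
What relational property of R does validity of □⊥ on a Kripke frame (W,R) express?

□⊥ is valid iff no world has any successor (otherwise □⊥ fails at any world with one).
Conversely, any frame satisfying ∀x ∀y ¬Rxy validates the schema.
Frame condition: ∀x ∀y ¬Rxy.

emptiness of R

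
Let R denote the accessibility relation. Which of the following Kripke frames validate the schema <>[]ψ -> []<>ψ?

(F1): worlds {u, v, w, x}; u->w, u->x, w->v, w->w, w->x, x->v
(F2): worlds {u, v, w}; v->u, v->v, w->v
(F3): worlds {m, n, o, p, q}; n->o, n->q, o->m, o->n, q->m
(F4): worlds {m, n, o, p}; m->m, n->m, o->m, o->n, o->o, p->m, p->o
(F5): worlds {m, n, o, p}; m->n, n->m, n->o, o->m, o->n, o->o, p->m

(F4)

The schema corresponds to convergence: forall x forall y forall z (Rxy & Rxz -> exists w (Ryw & Rzw)).
(F1): fails — Rww and Rwv but w and v have no common successor.
(F2): fails — Rvu and Rvu but u and u have no common successor.
(F3): fails — Rom and Rom but m and m have no common successor.
(F4): condition met.
(F5): fails — Ron and Rom but n and m have no common successor.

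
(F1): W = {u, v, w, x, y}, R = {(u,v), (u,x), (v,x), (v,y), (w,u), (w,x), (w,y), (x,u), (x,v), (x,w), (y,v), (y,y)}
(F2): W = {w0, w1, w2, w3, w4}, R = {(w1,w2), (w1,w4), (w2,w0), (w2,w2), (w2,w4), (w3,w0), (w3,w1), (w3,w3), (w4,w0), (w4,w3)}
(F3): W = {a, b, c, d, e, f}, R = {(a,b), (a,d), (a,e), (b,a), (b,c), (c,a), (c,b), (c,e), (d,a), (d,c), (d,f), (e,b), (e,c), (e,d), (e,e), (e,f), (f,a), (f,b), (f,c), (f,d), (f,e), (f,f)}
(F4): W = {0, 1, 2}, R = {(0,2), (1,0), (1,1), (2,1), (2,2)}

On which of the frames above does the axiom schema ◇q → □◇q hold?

none

This is the axiom for the Euclidean property; its first-order frame correspondent is ∀x ∀y ∀z (Rxy ∧ Rxz → Ryz).
(F1): fails — Ruv and Ruv but not Rvv.
(F2): fails — Rw1w4 and Rw1w2 but not Rw4w2.
(F3): fails — Rab and Rab but not Rbb.
(F4): fails — R10 and R10 but not R00.
Valid on no frame.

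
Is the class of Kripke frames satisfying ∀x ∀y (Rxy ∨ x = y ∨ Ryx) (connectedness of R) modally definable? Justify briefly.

If a class were modally definable it would be closed under disjoint unions (Goldblatt–Thomason).
Take 4 disjoint single-world reflexive frames: each is trivially connected, but their disjoint union has 4 worlds with no edge between distinct components, so it is not connected.
So the class is not modally definable.

No — not modally definable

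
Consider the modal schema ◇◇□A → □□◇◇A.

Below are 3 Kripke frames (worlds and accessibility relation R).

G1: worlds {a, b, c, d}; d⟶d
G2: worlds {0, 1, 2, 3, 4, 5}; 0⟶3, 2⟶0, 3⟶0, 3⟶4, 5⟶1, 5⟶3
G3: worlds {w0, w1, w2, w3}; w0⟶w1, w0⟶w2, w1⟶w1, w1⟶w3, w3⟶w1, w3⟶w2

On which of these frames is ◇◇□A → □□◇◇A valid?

This is the axiom for a generalized confluence (Geach) condition; its first-order frame correspondent is ∀x ∀y ∀z ((xR²y ∧ xR²z) → ∃w (yRw ∧ zR²w)).
G1: ✓.
G2: fails — 0R²0, 0R²0 but no w with 0Rw and 0R²w.
G3: fails — w1R²w1, w1R²w2 but no w with w1Rw and w2R²w.
Valid on: G1.

G1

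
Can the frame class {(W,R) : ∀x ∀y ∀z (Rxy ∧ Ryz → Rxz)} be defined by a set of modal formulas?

Yes — defined by □q → □□q

This is a Sahlqvist condition; the 4 axiom □q → □□q defines it.
Suppose □q→□□q is valid. Take Rxy, Ryz and set V(q)={w : Rxw}. Then □q at x, so □□q at x, so □q at y, so q at z, i.e. Rxz.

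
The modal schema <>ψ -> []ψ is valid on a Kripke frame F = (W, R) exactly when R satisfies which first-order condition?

partial functionality: forall x forall y forall z (Rxy & Rxz -> y = z)

This is the CD axiom.
It corresponds to partial functionality: forall x forall y forall z (Rxy & Rxz -> y = z).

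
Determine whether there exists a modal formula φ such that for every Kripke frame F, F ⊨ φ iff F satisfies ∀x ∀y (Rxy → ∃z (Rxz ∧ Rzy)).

Definable; □□p → □p defines it

The condition is density. A defining modal formula is □□p → □p.
Suppose □□p→□p is valid. Take Rxy and set V(p)={w : xR²w}. Then □□p at x, so □p at x, so p at y, i.e. ∃z(Rxz∧Rzy).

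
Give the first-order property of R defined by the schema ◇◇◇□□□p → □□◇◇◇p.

∀x ∀y ∀z ((xR³y ∧ xR²z) → ∃w (yR³w ∧ zR³w))

This is a Sahlqvist (Geach-type) schema ◇^3□^3p → □^2◇^3p.
First-order correspondent: ∀x ∀y ∀z ((xR³y ∧ xR²z) → ∃w (yR³w ∧ zR³w)).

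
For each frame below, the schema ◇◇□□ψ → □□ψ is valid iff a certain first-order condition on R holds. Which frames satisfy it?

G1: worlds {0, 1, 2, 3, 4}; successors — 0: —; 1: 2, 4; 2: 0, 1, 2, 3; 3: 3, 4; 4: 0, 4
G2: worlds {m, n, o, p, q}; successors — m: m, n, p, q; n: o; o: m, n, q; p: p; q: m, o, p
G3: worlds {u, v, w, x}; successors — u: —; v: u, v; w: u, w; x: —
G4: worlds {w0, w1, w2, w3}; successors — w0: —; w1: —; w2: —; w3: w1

The schema corresponds to a generalized confluence (Geach) condition: ∀x ∀y ∀z ((xR²y ∧ xR²z) → ∃w (yR²w ∧ z = w)).
G1: fails — 1R²0, 1R²0 but no w with 0R²w and 0=w.
G2: fails — mR²n, mR²o but no w with nR²w and o=w.
G3: fails — vR²u, vR²u but no t with uR²t and u=t.
G4: holds.

G4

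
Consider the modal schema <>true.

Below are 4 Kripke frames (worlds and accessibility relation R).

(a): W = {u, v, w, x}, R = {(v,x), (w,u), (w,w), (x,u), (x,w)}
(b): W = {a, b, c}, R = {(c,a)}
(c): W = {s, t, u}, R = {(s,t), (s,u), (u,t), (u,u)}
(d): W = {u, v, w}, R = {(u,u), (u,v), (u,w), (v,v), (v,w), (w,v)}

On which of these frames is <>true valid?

(d)

Frame correspondent (Sahlqvist): forall x exists y Rxy — i.e. seriality.
(a): fails — world u has no successor.
(b): fails — world a has no successor.
(c): fails — world t has no successor.
(d): satisfies the condition.
Valid on: (d).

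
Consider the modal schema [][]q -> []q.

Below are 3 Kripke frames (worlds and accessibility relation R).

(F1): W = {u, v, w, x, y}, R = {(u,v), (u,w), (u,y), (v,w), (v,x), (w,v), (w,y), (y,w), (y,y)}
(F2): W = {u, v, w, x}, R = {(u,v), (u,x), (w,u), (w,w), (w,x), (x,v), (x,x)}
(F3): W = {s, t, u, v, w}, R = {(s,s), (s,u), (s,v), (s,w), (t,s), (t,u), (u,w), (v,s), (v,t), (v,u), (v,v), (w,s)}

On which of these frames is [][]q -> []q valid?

Frame correspondent (Sahlqvist): forall x forall y (Rxy -> exists z (Rxz & Rzy)) — i.e. density.
(F1): fails — Rvw but no z with Rvz and Rzw.
(F2): ✓.
(F3): fails — Ruw but no z with Ruz and Rzw.
Valid on: (F2).

(F2)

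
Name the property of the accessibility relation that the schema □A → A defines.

Reflexivity

Suppose □A→A is valid. At any x set V(A)={w : Rxw}. Then □A holds at x, so A holds at x, i.e. Rxx.
Conversely, any frame satisfying ∀x Rxx validates the schema.
Frame condition: ∀x Rxx.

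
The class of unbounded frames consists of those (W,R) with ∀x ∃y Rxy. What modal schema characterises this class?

□p → ◇p

A defining formula is □p → ◇p (the D axiom).
Suppose □p→◇p is valid. At any x set V(p)=W. Then □p at x, so ◇p at x, so x has a successor.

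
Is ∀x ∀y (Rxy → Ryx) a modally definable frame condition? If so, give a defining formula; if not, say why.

Yes, by p → □◇p

The condition is symmetry. A defining modal formula is p → □◇p.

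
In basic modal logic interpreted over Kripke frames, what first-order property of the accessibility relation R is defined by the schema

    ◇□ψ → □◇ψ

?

Convergence

Suppose ◇□ψ→□◇ψ is valid. Take Rxy, Rxz and set V(ψ)={w : Ryw}. Then □ψ at y so ◇□ψ at x, so □◇ψ at x, so ◇ψ at z, giving w with Rzw and Ryw.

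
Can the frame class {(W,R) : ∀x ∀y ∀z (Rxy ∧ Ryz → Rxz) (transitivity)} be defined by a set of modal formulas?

Yes — defined by □r → □□r

Yes: it is transitivity, defined by the 4 schema □r → □□r.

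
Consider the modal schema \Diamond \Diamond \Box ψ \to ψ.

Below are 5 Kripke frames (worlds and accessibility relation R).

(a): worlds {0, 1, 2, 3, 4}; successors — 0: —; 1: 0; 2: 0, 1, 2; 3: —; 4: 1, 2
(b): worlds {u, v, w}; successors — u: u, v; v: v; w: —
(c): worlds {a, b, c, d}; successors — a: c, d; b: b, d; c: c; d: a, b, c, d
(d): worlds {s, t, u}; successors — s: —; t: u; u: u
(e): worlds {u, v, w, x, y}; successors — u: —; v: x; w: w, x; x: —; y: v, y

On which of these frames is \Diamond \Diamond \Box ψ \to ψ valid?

This is the axiom for a generalized confluence (Geach) condition; its first-order frame correspondent is \forall x \forall y (x R^2 y \to \exists w (yRw \wedge x = w)).
(a): fails — 2R²0 but no w with 0Rw and 2=w.
(b): fails — uR²v but no t with vRt and u=t.
(c): fails — aR²a but no w with aRw and a=w.
(d): fails — tR²u but no w with uRw and t=w.
(e): fails — wR²x but no t with xRt and w=t.

none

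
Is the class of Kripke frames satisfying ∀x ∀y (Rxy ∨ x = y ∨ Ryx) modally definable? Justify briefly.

If a class were modally definable it would be closed under disjoint unions (Goldblatt–Thomason).
Take 2 disjoint single-world reflexive frames: each is trivially connected, but their disjoint union has 2 worlds with no edge between distinct components, so it is not connected.
So the class is not modally definable.

No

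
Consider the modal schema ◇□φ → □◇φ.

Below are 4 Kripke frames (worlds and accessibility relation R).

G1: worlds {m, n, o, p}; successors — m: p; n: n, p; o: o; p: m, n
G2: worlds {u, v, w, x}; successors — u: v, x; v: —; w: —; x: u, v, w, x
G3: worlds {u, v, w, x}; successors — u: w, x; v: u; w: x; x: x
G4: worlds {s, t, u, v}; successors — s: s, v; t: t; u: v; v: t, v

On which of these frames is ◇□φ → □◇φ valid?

This is the axiom for convergence; its first-order frame correspondent is ∀x ∀y ∀z (Rxy ∧ Rxz → ∃w (Ryw ∧ Rzw)).
G1: ✓.
G2: fails — Ruv and Ruv but v and v have no common successor.
G3: ✓.
G4: ✓.

G1, G3, G4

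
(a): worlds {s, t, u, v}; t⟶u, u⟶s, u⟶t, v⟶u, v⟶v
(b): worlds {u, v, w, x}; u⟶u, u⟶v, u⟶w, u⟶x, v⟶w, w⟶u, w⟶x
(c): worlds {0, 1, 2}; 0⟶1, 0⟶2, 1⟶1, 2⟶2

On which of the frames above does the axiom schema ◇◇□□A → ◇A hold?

(c)

The schema corresponds to a generalized confluence (Geach) condition: ∀x ∀y (xR²y → ∃w (yR²w ∧ xRw)).
(a): fails — tR²s but no w with sR²w and tRw.
(b): fails — uR²x but no t with xR²t and uRt.
(c): satisfies the condition.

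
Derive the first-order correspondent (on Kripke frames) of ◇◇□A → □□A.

∀x ∀y ∀z ((xR²y ∧ xR²z) → ∃w (yRw ∧ z = w))

This is a Sahlqvist (Geach-type) schema ◇^2□^1A → □^2◇^0A.
Minimal-valuation argument: fix x; take any y with xR^2y and any z with xR^2z. Set V(A) to the set of worlds R-reachable from y in exactly 1 step. Then □^1A holds at y, so the antecedent holds at x; validity forces ◇^0A at z, giving a w with zR^0w and yR^1w.
First-order correspondent: ∀x ∀y ∀z ((xR²y ∧ xR²z) → ∃w (yRw ∧ z = w)).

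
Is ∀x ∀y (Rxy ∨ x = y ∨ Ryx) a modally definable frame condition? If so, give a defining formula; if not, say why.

Not definable by any modal formula

If a class were modally definable it would be closed under disjoint unions (Goldblatt–Thomason).
Take 3 disjoint single-world reflexive frames: each is trivially connected, but their disjoint union has 3 worlds with no edge between distinct components, so it is not connected.
Hence connectedness of R is not modally definable.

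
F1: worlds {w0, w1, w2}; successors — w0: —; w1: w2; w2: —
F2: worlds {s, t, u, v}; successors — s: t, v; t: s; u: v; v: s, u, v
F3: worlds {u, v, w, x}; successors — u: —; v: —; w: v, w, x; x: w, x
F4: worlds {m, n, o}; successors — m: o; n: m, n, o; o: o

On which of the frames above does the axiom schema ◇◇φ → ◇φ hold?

F1, F4

The schema corresponds to transitivity: ∀x ∀y ∀z (Rxy ∧ Ryz → Rxz).
F1: ✓.
F2: fails — Ruv and Rvu but not Ruu.
F3: fails — Rxw and Rwv but not Rxv.
F4: ✓.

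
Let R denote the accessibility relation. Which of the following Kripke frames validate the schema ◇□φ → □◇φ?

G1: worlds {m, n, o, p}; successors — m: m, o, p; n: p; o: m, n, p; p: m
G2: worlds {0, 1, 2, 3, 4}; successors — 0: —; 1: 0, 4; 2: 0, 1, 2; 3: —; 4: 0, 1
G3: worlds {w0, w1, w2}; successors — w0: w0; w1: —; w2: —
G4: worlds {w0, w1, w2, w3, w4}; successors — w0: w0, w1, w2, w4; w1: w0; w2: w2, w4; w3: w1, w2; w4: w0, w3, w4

The schema corresponds to convergence: ∀x ∀y ∀z (Rxy ∧ Rxz → ∃w (Ryw ∧ Rzw)).
G1: fails — Ron and Rop but n and p have no common successor.
G2: fails — R10 and R10 but 0 and 0 have no common successor.
G3: satisfies the condition.
G4: fails — Rw0w1 and Rw0w2 but w1 and w2 have no common successor.

G3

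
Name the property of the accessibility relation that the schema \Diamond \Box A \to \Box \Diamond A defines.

convergence

Suppose ◇□A→□◇A is valid. Take Rxy, Rxz and set V(A)={w : Ryw}. Then □A at y so ◇□A at x, so □◇A at x, so ◇A at z, giving w with Rzw and Ryw.
Conversely, on a frame with convergence the schema holds at every world under every valuation.
So the correspondent is convergence.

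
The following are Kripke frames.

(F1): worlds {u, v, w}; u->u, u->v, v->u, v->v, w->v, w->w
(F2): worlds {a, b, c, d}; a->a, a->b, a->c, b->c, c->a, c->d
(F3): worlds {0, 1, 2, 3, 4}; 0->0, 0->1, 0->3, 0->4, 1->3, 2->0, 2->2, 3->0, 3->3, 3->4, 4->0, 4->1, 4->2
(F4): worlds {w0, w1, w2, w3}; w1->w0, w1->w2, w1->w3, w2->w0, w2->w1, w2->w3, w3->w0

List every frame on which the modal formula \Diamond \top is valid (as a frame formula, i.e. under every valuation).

The schema corresponds to seriality: \forall x \exists y Rxy.
(F1): condition met.
(F2): fails — world d has no successor.
(F3): condition met.
(F4): fails — world w0 has no successor.
Valid on: (F1), (F3).

(F1), (F3)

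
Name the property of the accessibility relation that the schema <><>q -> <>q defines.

Equivalently (dual form): □q → □□q.
Suppose □q→□□q is valid. Take Rxy, Ryz and set V(q)={w : Rxw}. Then □q at x, so □□q at x, so □q at y, so q at z, i.e. Rxz.
Conversely, any frame satisfying forall x forall y forall z (Rxy & Ryz -> Rxz) validates the schema.
So the correspondent is transitivity.

transitivity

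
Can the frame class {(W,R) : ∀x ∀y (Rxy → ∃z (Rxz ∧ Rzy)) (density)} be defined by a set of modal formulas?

Yes — defined by □□p → □p

Yes: it is density, defined by the C4 schema □□p → □p.
Suppose □□p→□p is valid. Take Rxy and set V(p)={w : xR²w}. Then □□p at x, so □p at x, so p at y, i.e. ∃z(Rxz∧Rzy).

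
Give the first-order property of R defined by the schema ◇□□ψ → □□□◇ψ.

This is a Sahlqvist (Geach-type) schema ◇^1□^2ψ → □^3◇^1ψ.
First-order correspondent: ∀x ∀y ∀z ((xRy ∧ xR³z) → ∃w (yR²w ∧ zRw)).

∀x ∀y ∀z ((xRy ∧ xR³z) → ∃w (yR²w ∧ zRw))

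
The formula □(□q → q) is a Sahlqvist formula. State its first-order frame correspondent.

shift-reflexivity

This is the T□ axiom.
It corresponds to shift-reflexivity: ∀x ∀y (Rxy → Ryy).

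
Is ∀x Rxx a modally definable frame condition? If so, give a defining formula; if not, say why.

Yes — defined by □r → r

This is a Sahlqvist condition; the T axiom □r → r defines it.
Suppose □r→r is valid. At any x set V(r)={w : Rxw}. Then □r holds at x, so r holds at x, i.e. Rxx.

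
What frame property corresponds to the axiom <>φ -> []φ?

Suppose ◇φ→□φ is valid. Take Rxy, Rxz and set V(φ)={y}. Then ◇φ at x, so □φ at x, so φ at z, i.e. z=y.

partial functionality: forall x forall y forall z (Rxy & Rxz -> y = z)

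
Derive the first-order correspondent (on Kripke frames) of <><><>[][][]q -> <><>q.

This is a Sahlqvist (Geach-type) schema ◇^3□^3q → □^0◇^2q.
First-order correspondent: forall x forall y (x R^3 y -> exists w (y R^3 w & x R^2 w)).

forall x forall y (x R^3 y -> exists w (y R^3 w & x R^2 w))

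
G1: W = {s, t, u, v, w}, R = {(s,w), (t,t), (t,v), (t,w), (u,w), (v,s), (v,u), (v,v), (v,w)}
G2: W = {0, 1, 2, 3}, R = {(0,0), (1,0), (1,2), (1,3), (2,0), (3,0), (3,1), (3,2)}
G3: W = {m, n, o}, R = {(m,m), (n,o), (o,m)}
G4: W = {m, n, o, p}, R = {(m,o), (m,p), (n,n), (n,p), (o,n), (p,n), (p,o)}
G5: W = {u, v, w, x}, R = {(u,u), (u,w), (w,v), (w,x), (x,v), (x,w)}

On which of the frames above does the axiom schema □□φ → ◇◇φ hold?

This is the axiom for a generalized confluence (Geach) condition; its first-order frame correspondent is ∀x ∃w (xR²w ∧ xR²w).
G1: fails — at s but no w* with sR²w* and sR²w*.
G2: ✓.
G3: ✓.
G4: ✓.
G5: fails — at v but no t with vR²t and vR²t.

G2, G3, G4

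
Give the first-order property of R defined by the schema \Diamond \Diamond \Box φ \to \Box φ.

\forall x \forall y \forall z ((x R^2 y \wedge xRz) \to \exists w (yRw \wedge z = w))

This is a Sahlqvist (Geach-type) schema ◇^2□^1φ → □^1◇^0φ.
Minimal-valuation argument: fix x; take any y with xR^2y and any z with xR^1z. Set V(φ) to the set of worlds R-reachable from y in exactly 1 step. Then □^1φ holds at y, so the antecedent holds at x; validity forces ◇^0φ at z, giving a w with zR^0w and yR^1w.
First-order correspondent: \forall x \forall y \forall z ((x R^2 y \wedge xRz) \to \exists w (yRw \wedge z = w)).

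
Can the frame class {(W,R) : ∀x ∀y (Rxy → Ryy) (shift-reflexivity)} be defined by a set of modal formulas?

Yes — defined by □(□q → q)

This is a Sahlqvist condition; the T□ axiom □(□q → q) defines it.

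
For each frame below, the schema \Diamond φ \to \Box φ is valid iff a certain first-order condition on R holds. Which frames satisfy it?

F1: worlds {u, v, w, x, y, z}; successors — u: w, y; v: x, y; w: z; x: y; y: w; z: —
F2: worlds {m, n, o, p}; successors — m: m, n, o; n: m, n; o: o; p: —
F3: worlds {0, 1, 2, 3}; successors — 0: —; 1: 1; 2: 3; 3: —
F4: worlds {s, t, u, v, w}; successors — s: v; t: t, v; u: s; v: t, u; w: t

F3

The schema corresponds to partial functionality: \forall x \forall y \forall z (Rxy \wedge Rxz \to y = z).
F1: fails — u sees both w and y.
F2: fails — m sees both m and n.
F3: condition met.
F4: fails — t sees both t and v.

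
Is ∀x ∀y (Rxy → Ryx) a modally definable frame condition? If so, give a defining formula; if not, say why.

Definable; q → □◇q defines it

Yes: it is symmetry, defined by the B schema q → □◇q.
Suppose q→□◇q is valid. Take Rxy and set V(q)={x}. Then q at x, so □◇q at x, so ◇q at y, so some z with Ryz has q; z=x, i.e. Ryx.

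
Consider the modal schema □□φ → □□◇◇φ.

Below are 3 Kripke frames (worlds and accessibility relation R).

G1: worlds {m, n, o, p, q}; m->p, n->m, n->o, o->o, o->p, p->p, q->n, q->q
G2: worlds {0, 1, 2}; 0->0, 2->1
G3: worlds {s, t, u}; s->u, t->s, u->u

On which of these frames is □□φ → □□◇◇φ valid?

G2, G3

This is the axiom for a generalized confluence (Geach) condition; its first-order frame correspondent is ∀x ∀z (xR²z → ∃w (xR²w ∧ zR²w)).
G1: fails — qR²m but no w with qR²w and mR²w.
G2: holds.
G3: holds.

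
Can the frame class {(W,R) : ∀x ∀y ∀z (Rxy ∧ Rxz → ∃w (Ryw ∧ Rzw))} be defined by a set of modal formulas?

Yes: it is convergence, defined by the .2 schema ◇□r → □◇r.
Suppose ◇□r→□◇r is valid. Take Rxy, Rxz and set V(r)={w : Ryw}. Then □r at y so ◇□r at x, so □◇r at x, so ◇r at z, giving w with Rzw and Ryw.

Yes, by ◇□r → □◇r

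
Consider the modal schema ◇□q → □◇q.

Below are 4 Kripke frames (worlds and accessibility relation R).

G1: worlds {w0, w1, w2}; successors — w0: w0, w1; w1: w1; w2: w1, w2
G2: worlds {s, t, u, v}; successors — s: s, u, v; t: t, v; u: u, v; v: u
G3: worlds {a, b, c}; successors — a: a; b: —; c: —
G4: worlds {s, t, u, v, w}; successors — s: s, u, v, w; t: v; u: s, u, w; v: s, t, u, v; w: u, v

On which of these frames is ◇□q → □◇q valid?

The schema corresponds to convergence: ∀x ∀y ∀z (Rxy ∧ Rxz → ∃w (Ryw ∧ Rzw)).
G1: ✓.
G2: fails — Rtv and Rtt but v and t have no common successor.
G3: ✓.
G4: fails — Rvt and Rvu but t and u have no common successor.

G1, G3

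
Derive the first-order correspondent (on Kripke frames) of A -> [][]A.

forall x forall z (x R^2 z -> exists w (x = w & z = w))

This is a Sahlqvist (Geach-type) schema ◇^0□^0A → □^2◇^0A.
Minimal-valuation argument: fix x; take any y with xR^0y and any z with xR^2z. Set V(A) to the set of worlds R-reachable from y in exactly 0 steps. Then □^0A holds at y, so the antecedent holds at x; validity forces ◇^0A at z, giving a w with zR^0w and yR^0w.
First-order correspondent: forall x forall z (x R^2 z -> exists w (x = w & z = w)).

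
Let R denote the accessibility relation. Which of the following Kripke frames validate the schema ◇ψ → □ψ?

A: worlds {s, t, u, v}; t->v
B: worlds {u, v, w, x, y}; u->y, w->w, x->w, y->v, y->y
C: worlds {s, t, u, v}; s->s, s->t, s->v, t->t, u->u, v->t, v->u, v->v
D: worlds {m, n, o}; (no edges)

A, D

The schema corresponds to partial functionality: ∀x ∀y ∀z (Rxy ∧ Rxz → y = z).
A: ✓.
B: fails — y sees both v and y.
C: fails — s sees both s and t.
D: ✓.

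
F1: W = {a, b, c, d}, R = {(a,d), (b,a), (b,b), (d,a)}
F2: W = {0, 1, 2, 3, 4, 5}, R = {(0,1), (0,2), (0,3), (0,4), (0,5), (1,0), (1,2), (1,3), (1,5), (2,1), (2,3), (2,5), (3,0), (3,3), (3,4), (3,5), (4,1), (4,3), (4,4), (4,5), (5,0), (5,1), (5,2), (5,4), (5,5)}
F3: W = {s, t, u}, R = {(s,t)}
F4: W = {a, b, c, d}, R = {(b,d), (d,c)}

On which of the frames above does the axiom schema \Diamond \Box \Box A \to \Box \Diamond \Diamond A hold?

F1, F2

The schema corresponds to a generalized confluence (Geach) condition: \forall x \forall y \forall z ((xRy \wedge xRz) \to \exists w (y R^2 w \wedge z R^2 w)).
F1: holds.
F2: holds.
F3: fails — sRt, sRt but no w with tR²w and tR²w.
F4: fails — bRd, bRd but no w with dR²w and dR²w.
Valid on: F1, F2.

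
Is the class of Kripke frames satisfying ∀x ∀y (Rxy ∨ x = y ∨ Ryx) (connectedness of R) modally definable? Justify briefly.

Not modally definable

Modal frame validity is preserved under disjoint unions.
Take 3 disjoint single-world reflexive frames: each is trivially connected, but their disjoint union has 3 worlds with no edge between distinct components, so it is not connected.
So the class is not modally definable.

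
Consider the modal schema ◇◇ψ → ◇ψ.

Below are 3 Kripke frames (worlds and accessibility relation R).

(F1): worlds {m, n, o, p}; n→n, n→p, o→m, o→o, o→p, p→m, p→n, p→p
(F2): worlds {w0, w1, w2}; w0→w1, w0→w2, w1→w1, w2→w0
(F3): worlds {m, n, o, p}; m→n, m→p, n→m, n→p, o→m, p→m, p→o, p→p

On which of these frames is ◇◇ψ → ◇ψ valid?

none

Frame correspondent (Sahlqvist): ∀x ∀y ∀z (Rxy ∧ Ryz → Rxz) — i.e. transitivity.
(F1): fails — Rop and Rpn but not Ron.
(F2): fails — Rw2w0 and Rw0w1 but not Rw2w1.
(F3): fails — Rom and Rmn but not Ron.
Valid on no frame.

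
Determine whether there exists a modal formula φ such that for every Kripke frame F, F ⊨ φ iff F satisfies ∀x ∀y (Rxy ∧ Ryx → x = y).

No

Any modally definable frame class is closed under surjective bounded morphisms.
The 4-cycle (worlds 0,1,2,3 with 0→1→2→3→0) is antisymmetric. Sending even-indexed worlds to a and odd-indexed worlds to b is a surjective bounded morphism onto the two-world frame with a↔b, which is not antisymmetric.
So no modal formula (or set of formulas) defines exactly the antisymmetric frames.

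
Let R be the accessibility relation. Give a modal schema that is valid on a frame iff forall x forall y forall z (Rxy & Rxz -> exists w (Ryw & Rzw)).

A defining formula is ◇□r → □◇r (the .2 axiom).
Suppose ◇□r→□◇r is valid. Take Rxy, Rxz and set V(r)={w : Ryw}. Then □r at y so ◇□r at x, so □◇r at x, so ◇r at z, giving w with Rzw and Ryw.

◇□r → □◇r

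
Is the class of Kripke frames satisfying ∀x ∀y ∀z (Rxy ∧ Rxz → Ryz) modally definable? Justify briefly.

Yes — defined by ◇p → □◇p

Yes: it is the Euclidean property, defined by the 5 schema ◇p → □◇p.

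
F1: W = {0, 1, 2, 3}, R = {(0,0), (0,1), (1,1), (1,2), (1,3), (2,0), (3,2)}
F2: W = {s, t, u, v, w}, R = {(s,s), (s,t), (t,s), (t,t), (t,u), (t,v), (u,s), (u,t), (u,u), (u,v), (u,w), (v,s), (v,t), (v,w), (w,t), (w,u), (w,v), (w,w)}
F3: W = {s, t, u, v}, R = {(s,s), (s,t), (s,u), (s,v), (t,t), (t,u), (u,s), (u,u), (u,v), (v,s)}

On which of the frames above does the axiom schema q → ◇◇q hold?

This is the axiom for a generalized confluence (Geach) condition; its first-order frame correspondent is ∀x ∃w (x = w ∧ xR²w).
F1: fails — at 2 but no w with 2=w and 2R²w.
F2: holds.
F3: holds.

F2, F3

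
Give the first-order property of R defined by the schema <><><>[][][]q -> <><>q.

This is a Sahlqvist (Geach-type) schema ◇^3□^3q → □^0◇^2q.
Minimal-valuation argument: fix x; take any y with xR^3y and any z with xR^0z. Set V(q) to the set of worlds R-reachable from y in exactly 3 steps. Then □^3q holds at y, so the antecedent holds at x; validity forces ◇^2q at z, giving a w with zR^2w and yR^3w.
First-order correspondent: forall x forall y (x R^3 y -> exists w (y R^3 w & x R^2 w)).

forall x forall y (x R^3 y -> exists w (y R^3 w & x R^2 w))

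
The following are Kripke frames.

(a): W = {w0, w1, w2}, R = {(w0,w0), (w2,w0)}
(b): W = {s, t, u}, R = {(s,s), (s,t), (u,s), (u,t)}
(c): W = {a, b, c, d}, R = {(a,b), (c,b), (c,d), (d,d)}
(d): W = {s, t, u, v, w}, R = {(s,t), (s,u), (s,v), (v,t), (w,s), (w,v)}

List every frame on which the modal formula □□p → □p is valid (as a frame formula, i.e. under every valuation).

(a), (b)

Frame correspondent (Sahlqvist): ∀x ∀y (Rxy → ∃z (Rxz ∧ Rzy)) — i.e. density.
(a): ✓.
(b): ✓.
(c): fails — Rab but no z with Raz and Rzb.
(d): fails — Rvt but no z with Rvz and Rzt.
Valid on: (a), (b).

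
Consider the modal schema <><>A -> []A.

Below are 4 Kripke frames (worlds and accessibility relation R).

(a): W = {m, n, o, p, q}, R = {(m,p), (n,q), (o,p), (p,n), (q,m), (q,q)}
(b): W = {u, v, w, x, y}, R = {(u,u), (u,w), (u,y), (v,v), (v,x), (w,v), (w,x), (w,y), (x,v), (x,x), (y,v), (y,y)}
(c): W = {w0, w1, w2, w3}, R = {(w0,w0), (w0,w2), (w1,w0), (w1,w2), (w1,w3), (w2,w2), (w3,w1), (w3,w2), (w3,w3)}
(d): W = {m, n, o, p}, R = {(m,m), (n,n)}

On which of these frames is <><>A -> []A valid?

(d)

This is the axiom for a generalized confluence (Geach) condition; its first-order frame correspondent is forall x forall y forall z ((x R^2 y & xRz) -> exists w (y = w & z = w)).
(a): fails — mR²n, mRp but n ≠ p.
(b): fails — uR²u, uRw but u ≠ w.
(c): fails — w0R²w0, w0Rw2 but w0 ≠ w2.
(d): ✓.
Valid on: (d).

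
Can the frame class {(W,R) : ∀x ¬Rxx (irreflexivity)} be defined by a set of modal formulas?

No — not modally definable

Any modally definable frame class is closed under surjective bounded morphisms.
The 5-cycle (worlds s,t,u,v,w with s→t→u→v→w→s) is irreflexive, and the map sending every world to a single reflexive point • is a surjective bounded morphism (forth: every edge maps to (•,•); back: every world has a successor). So any modal formula valid on the 5-cycle is also valid on the reflexive point, which is not irreflexive.
So no modal formula (or set of formulas) defines exactly the irreflexive frames.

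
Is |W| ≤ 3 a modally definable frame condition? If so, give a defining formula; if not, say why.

No

If a class were modally definable it would be closed under disjoint unions (Goldblatt–Thomason).
Any modal formula valid on each of 4 disjoint one-world frames is valid on their disjoint union (validity is preserved under disjoint unions). Each one-world frame has |W|=1≤3, but the union has |W|=4.
So the class is not modally definable.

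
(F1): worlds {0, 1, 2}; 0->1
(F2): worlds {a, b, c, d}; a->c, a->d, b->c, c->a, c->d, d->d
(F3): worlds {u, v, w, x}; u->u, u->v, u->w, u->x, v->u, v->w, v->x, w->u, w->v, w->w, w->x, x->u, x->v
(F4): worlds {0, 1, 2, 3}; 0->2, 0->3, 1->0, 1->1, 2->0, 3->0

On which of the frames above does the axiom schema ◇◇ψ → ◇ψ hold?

This is the axiom for transitivity; its first-order frame correspondent is ∀x ∀y ∀z (Rxy ∧ Ryz → Rxz).
(F1): condition met.
(F2): fails — Rbc and Rcd but not Rbd.
(F3): fails — Rvw and Rwv but not Rvv.
(F4): fails — R10 and R02 but not R12.

(F1)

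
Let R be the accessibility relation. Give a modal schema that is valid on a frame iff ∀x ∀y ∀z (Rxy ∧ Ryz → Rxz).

This is transitivity; the standard corresponding axiom is 4: □ψ → □□ψ.

□ψ → □□ψ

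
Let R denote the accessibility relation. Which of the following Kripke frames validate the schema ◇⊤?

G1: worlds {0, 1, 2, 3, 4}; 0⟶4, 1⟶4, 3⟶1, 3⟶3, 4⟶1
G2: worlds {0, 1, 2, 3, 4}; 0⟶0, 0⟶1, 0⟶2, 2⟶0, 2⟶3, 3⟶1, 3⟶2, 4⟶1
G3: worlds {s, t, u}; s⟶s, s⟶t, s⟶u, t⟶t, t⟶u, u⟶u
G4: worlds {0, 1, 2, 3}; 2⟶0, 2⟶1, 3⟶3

G3

This is the axiom for seriality; its first-order frame correspondent is ∀x ∃y Rxy.
G1: fails — world 2 has no successor.
G2: fails — world 1 has no successor.
G3: satisfies the condition.
G4: fails — world 0 has no successor.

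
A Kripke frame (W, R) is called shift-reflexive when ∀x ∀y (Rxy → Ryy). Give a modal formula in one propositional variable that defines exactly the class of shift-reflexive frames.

□(□ψ → ψ)

The condition is shift-reflexivity. The T□ schema □(□ψ → ψ) defines it.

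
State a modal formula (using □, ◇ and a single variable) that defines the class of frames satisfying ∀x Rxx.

□q → q

A defining formula is □q → q (the T axiom).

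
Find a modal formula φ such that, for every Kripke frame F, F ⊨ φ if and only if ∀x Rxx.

The condition is reflexivity. The T schema □s → s defines it.
Suppose □s→s is valid. At any x set V(s)={w : Rxw}. Then □s holds at x, so s holds at x, i.e. Rxx.

□s → s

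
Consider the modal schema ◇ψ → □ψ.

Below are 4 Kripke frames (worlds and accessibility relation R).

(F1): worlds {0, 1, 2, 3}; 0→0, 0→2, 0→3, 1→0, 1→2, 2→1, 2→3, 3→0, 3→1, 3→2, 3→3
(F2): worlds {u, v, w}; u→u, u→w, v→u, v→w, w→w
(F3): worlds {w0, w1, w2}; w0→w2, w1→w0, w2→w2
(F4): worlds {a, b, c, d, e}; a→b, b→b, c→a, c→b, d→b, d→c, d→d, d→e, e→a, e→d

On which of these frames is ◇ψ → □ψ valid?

(F3)

This is the axiom for partial functionality; its first-order frame correspondent is ∀x ∀y ∀z (Rxy ∧ Rxz → y = z).
(F1): fails — 0 sees both 0 and 2.
(F2): fails — u sees both u and w.
(F3): satisfies the condition.
(F4): fails — c sees both a and b.
Valid on: (F3).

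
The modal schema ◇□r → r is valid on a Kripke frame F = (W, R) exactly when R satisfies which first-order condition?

Symmetry

This is frame-equivalent to r → □◇r (substitute ¬r for r and contrapose).
Suppose r→□◇r is valid. Take Rxy and set V(r)={x}. Then r at x, so □◇r at x, so ◇r at y, so some z with Ryz has r; z=x, i.e. Ryx.
The converse is a direct semantic check.
So the correspondent is symmetry.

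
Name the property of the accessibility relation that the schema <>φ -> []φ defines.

Suppose ◇φ→□φ is valid. Take Rxy, Rxz and set V(φ)={y}. Then ◇φ at x, so □φ at x, so φ at z, i.e. z=y.

partial functionality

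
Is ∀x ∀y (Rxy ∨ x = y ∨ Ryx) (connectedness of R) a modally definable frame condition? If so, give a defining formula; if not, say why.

Not modally definable

Modal frame validity is preserved under disjoint unions.
Take 4 disjoint single-world reflexive frames: each is trivially connected, but their disjoint union has 4 worlds with no edge between distinct components, so it is not connected.
So no modal formula (or set of formulas) defines exactly the connected frames.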